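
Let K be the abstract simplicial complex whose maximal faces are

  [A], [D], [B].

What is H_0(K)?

Order the vertices as A < B < D. Listing each simplex with vertices in this order, K has dimension 0 with simplices:

  0-simplices (3): A, B, D

Hence C_0 ≅ Z^3.

From H_k ≅ ker(∂_k) / im(∂_{k+1}) we obtain:

  H_0: rank C_0 − rank ∂_1 = 3 − 0 = 3, and there is no ∂_1, so H_0 = Z^3.

H_0 = Z^3.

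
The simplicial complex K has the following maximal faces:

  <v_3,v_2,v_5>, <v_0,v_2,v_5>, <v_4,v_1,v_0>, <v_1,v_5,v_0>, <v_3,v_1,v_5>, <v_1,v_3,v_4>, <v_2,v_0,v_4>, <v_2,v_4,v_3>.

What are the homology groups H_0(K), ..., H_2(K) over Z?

H_0 ≅ Z,  H_1 = 0,  H_2 ≅ Z.

We work with the vertex ordering v_0 < v_1 < v_2 < v_3 < v_4 < v_5. The simplices of K, each written with vertices in increasing order, are:

  0-simplices (6): [v_0], [v_1], [v_2], [v_3], [v_4], [v_5]
  1-simplices (12): [v_0,v_1], [v_0,v_2], [v_0,v_4], [v_0,v_5], [v_1,v_3], [v_1,v_4], [v_1,v_5], [v_2,v_3], [v_2,v_4], [v_2,v_5], [v_3,v_4], [v_3,v_5]
  2-simplices (8): [v_0,v_1,v_4], [v_0,v_1,v_5], [v_0,v_2,v_4], [v_0,v_2,v_5], [v_1,v_3,v_4], [v_1,v_3,v_5], [v_2,v_3,v_4], [v_2,v_3,v_5]

so the chain groups are C_0 ≅ Z^6, C_1 ≅ Z^12, C_2 ≅ Z^8.

The boundary map ∂_1: C_1 → C_0 sends each edge [p,q] (with p < q) to q − p. For instance
  ∂[v_3,v_5] = [v_5] − [v_3].
The resulting 6×12 matrix has rank 5, and its Smith normal form has invariant factors (1,1,1,1,1).

Boundary ∂_2: C_2 → C_1 sends each 2-simplex [p,q,r] to [q,r] − [p,r] + [p,q]. For instance
  ∂[v_1,v_3,v_4] = [v_3,v_4] − [v_1,v_4] + [v_1,v_3],
  ∂[v_2,v_3,v_4] = [v_3,v_4] − [v_2,v_4] + [v_2,v_3].
The 12×8 boundary matrix has rank 7 and Smith normal form diag(1,1,1,1,1,1,1).

Reading off H_k = ker ∂_k / im ∂_{k+1}:

  H_0: rank C_0 − rank ∂_1 = 6 − 5 = 1, and the invariant factors of ∂_1 are all 1, so H_0 = Z.
  H_1: rank ker ∂_1 − rank ∂_2 = (12 − 5) − 7 = 0, and the invariant factors of ∂_2 are all 1, so H_1 = 0.
  H_2: rank ker ∂_2 − rank ∂_3 = (8 − 7) − 0 = 1, and there is no ∂_3, so H_2 = Z.

As a check, the Euler characteristic is 6 − 12 + 8 = 2, which agrees with 1 − 0 + 1 = 2.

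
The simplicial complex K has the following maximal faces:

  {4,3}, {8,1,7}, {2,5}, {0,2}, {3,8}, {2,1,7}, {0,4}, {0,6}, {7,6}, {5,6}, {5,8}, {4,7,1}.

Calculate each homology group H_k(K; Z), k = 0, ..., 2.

H_0 = Z,  H_1 = Z^5,  H_2 = 0.

Order the vertices as 0 < 1 < 2 < 3 < 4 < 5 < 6 < 7 < 8. Listing each simplex with vertices in this order, K has dimension 2 with simplices:

  0-simplices (9): [0], [1], [2], [3], [4], [5], [6], [7], [8]
  1-simplices (16): [0,2], [0,4], [0,6], [1,2], [1,4], [1,7], [1,8], [2,5], [2,7], [3,4], [3,8], [4,7], [5,6], [5,8], [6,7], [7,8]
  2-simplices (3): [1,2,7], [1,4,7], [1,7,8]

Hence C_0 ≅ Z^9, C_1 ≅ Z^16, C_2 ≅ Z^3.

The boundary map ∂_1: C_1 → C_0 maps an edge to its endpoints' difference, ∂[p,q] = q − p.
The resulting 9×16 matrix has rank 8, and its Smith normal form has invariant factors (1,1,1,1,1,1,1,1).

∂_2: C_2 → C_1 maps a triangle to the signed sum of its edges. For instance
  ∂[1,2,7] = [2,7] − [1,7] + [1,2],
  ∂[1,7,8] = [7,8] − [1,8] + [1,7].
The 16×3 boundary matrix has rank 3 and Smith normal form diag(1,1,1).

From H_k ≅ ker(∂_k) / im(∂_{k+1}) we obtain:

  H_0: rank C_0 − rank ∂_1 = 9 − 8 = 1, and the invariant factors of ∂_1 are all 1, so H_0 ≅ Z.
  H_1: rank ker ∂_1 − rank ∂_2 = (16 − 8) − 3 = 5, and the invariant factors of ∂_2 are all 1, so H_1 ≅ Z^5.
  H_2: rank ker ∂_2 − rank ∂_3 = (3 − 3) − 0 = 0, and there is no ∂_3, so H_2 ≅ 0.

As a check, the Euler characteristic is 9 − 16 + 3 = -4, which agrees with 1 − 5 + 0 = -4.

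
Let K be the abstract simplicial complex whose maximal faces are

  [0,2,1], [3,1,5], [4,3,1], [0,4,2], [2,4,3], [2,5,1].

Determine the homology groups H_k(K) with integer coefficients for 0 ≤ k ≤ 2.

Order the vertices as 0 < 1 < 2 < 3 < 4 < 5. Listing each simplex with vertices in this order, K has dimension 2 with simplices:

  0-simplices (6): [0], [1], [2], [3], [4], [5]
  1-simplices (12): [0,1], [0,2], [0,4], [1,2], [1,3], [1,4], [1,5], [2,3], [2,4], [2,5], [3,4], [3,5]
  2-simplices (6): [0,1,2], [0,2,4], [1,2,5], [1,3,4], [1,3,5], [2,3,4]

so the chain groups are C_0 ≅ Z^6, C_1 ≅ Z^12, C_2 ≅ Z^6.

∂_1: C_1 → C_0 maps an edge to its endpoints' difference, ∂[p,q] = q − p.
The 6×12 boundary matrix has rank 5 and Smith normal form diag(1,1,1,1,1).

∂_2: C_2 → C_1 sends each 2-simplex [p,q,r] to [q,r] − [p,r] + [p,q]. For instance
  ∂[1,3,5] = [3,5] − [1,5] + [1,3],
  ∂[1,2,5] = [2,5] − [1,5] + [1,2].
This gives a 12×6 integer matrix of rank 6; reducing to Smith normal form yields diagonal entries (1,1,1,1,1,1).

Computing H_k = (kernel of ∂_k) / (image of ∂_{k+1}):

  H_0: rank C_0 − rank ∂_1 = 6 − 5 = 1, and the invariant factors of ∂_1 are all 1, so H_0 ≅ Z.
  H_1: rank ker ∂_1 − rank ∂_2 = (12 − 5) − 6 = 1, and the invariant factors of ∂_2 are all 1, so H_1 ≅ Z.
  H_2: rank ker ∂_2 − rank ∂_3 = (6 − 6) − 0 = 0, and there is no ∂_3, so H_2 ≅ 0.

As a check, the Euler characteristic is 6 − 12 + 6 = 0, which agrees with 1 − 1 + 0 = 0.

H_0 = Z,  H_1 = Z,  H_2 = 0.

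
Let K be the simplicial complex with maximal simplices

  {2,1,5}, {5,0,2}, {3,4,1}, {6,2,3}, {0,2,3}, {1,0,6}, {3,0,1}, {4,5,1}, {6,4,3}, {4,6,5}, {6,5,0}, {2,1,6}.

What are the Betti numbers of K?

Take the total order 0 < 1 < 2 < 3 < 4 < 5 < 6 on the vertex set. Then K (dimension 2) consists of the simplices:

  0-simplices (7): [0], [1], [2], [3], [4], [5], [6]
  1-simplices (18): [0,1], [0,2], [0,3], [0,5], [0,6], [1,2], [1,3], [1,4], [1,5], [1,6], [2,3], [2,5], [2,6], [3,4], [3,6], [4,5], [4,6], [5,6]
  2-simplices (12): [0,1,3], [0,1,6], [0,2,3], [0,2,5], [0,5,6], [1,2,5], [1,2,6], [1,3,4], [1,4,5], [2,3,6], [3,4,6], [4,5,6]

so the chain groups are C_0 ≅ Z^7, C_1 ≅ Z^18, C_2 ≅ Z^12.

Boundary ∂_1: C_1 → C_0 is given by ∂[p,q] = [q] − [p]. For instance
  ∂[3,4] = [4] − [3].
The resulting 7×18 matrix has rank 6, and its Smith normal form has invariant factors (1,1,1,1,1,1).

The boundary map ∂_2: C_2 → C_1 maps a triangle to the signed sum of its edges. For instance
  ∂[2,3,6] = [3,6] − [2,6] + [2,3],
  ∂[1,2,5] = [2,5] − [1,5] + [1,2].
This gives a 18×12 integer matrix of rank 12; reducing to Smith normal form yields diagonal entries (1,1,1,1,1,1,1,1,1,1,1,2).

Reading off H_k = ker ∂_k / im ∂_{k+1}:

  H_0: rank C_0 − rank ∂_1 = 7 − 6 = 1, and the invariant factors of ∂_1 are all 1, so H_0 ≅ Z.
  H_1: rank ker ∂_1 − rank ∂_2 = (18 − 6) − 12 = 0, and ∂_2 has invariant factor 2 > 1, so H_1 ≅ Z/2.
  H_2: rank ker ∂_2 − rank ∂_3 = (12 − 12) − 0 = 0, and there is no ∂_3, so H_2 ≅ 0.

As a check, the Euler characteristic is 7 − 18 + 12 = 1, which agrees with 1 − 0 + 0 = 1.
(K is a triangulation of the real projective plane RP^2.)

Hence the Betti numbers are b_0 = 1, b_1 = 0, b_2 = 0.

b_0 = 1, b_1 = 0, b_2 = 0.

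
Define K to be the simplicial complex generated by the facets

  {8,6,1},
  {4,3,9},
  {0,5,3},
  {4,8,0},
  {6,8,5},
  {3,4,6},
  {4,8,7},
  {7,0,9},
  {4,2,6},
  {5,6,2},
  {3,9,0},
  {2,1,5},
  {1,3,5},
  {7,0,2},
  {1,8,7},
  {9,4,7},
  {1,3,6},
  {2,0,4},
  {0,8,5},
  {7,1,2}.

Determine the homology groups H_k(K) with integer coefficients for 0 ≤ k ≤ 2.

Fix the vertex order 0 < 1 < 2 < 3 < 4 < 5 < 6 < 7 < 8 < 9 and write every simplex with vertices in increasing order. Then dim K = 2 and the simplices of K are:

  0-simplices (10): [0], [1], [2], [3], [4], [5], [6], [7], [8], [9]
  1-simplices (30): (30 of them)
  2-simplices (20): (20 of them)

Hence C_0 ≅ Z^10, C_1 ≅ Z^30, C_2 ≅ Z^20.

Boundary ∂_1: C_1 → C_0 sends each edge [p,q] (with p < q) to q − p.
The resulting 10×30 matrix has rank 9, and its Smith normal form has invariant factors (1,1,1,1,1,1,1,1,1).

Boundary ∂_2: C_2 → C_1 acts by ∂[p,q,r] = [q,r] − [p,r] + [p,q]. For instance
  ∂[0,3,9] = [3,9] − [0,9] + [0,3],
  ∂[1,7,8] = [7,8] − [1,8] + [1,7].
This gives a 30×20 integer matrix of rank 20; reducing to Smith normal form yields diagonal entries (1,1,1,1,1,1,1,1,1,1,1,1,1,1,1,1,1,1,1,2).

Computing H_k = (kernel of ∂_k) / (image of ∂_{k+1}):

  H_0: rank C_0 − rank ∂_1 = 10 − 9 = 1, and the invariant factors of ∂_1 are all 1, so H_0 ≅ Z.
  H_1: rank ker ∂_1 − rank ∂_2 = (30 − 9) − 20 = 1, and ∂_2 has invariant factor 2 > 1, so H_1 ≅ Z × Z/2.
  H_2: rank ker ∂_2 − rank ∂_3 = (20 − 20) − 0 = 0, and there is no ∂_3, so H_2 ≅ 0.

H_0 ≅ Z,  H_1 ≅ Z × Z/2,  H_2 = 0.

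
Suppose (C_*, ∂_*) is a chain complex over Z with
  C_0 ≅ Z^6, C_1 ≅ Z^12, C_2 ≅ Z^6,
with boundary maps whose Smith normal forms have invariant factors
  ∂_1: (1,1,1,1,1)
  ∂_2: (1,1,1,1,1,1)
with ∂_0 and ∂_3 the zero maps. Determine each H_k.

H_0: b_0 = 6 − 0 − 5 = 1; torsion from ∂_1 factors > 1: none. So H_0 = Z.
H_1: b_1 = 12 − 5 − 6 = 1; torsion from ∂_2 factors > 1: none. So H_1 = Z.
H_2: b_2 = 6 − 6 − 0 = 0; torsion from ∂_3 factors > 1: none. So H_2 = 0.

H_0 = Z,  H_1 = Z,  H_2 = 0.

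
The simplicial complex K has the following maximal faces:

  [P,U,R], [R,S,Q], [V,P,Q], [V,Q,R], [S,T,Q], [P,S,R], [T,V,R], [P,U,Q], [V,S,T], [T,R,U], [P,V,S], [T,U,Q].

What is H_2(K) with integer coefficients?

We work with the vertex ordering P < Q < R < S < T < U < V. The simplices of K, each written with vertices in increasing order, are:

  0-simplices (7): P, Q, R, S, T, U, V
  1-simplices (18): PQ, PR, PS, PU, PV, QR, QS, QT, QU, QV, RS, RT, RU, RV, ST, SV, TU, TV
  2-simplices (12): PQU, PQV, PRS, PRU, PSV, QRS, QRV, QST, QTU, RTU, RTV, STV

so the chain groups are C_0 ≅ Z^7, C_1 ≅ Z^18, C_2 ≅ Z^12.

The boundary map ∂_1: C_1 → C_0 maps an edge to its endpoints' difference, ∂[p,q] = q − p.
The 7×18 boundary matrix has rank 6 and Smith normal form diag(1,1,1,1,1,1).

The boundary map ∂_2: C_2 → C_1 maps a triangle to the signed sum of its edges. For instance
  ∂STV = TV − SV + ST,
  ∂PSV = SV − PV + PS.
The 18×12 boundary matrix has rank 12 and Smith normal form diag(1,1,1,1,1,1,1,1,1,1,1,2).

From H_k ≅ ker(∂_k) / im(∂_{k+1}) we obtain:

  H_2: rank ker ∂_2 − rank ∂_3 = (12 − 12) − 0 = 0, and there is no ∂_3, so H_2 = 0.

H_2 ≅ 0.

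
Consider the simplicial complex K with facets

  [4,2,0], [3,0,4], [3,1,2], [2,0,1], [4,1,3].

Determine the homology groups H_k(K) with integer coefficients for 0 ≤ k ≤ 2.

H_0 ≅ Z,  H_1 ≅ Z,  H_2 = 0.

Order the vertices as 0 < 1 < 2 < 3 < 4. Listing each simplex with vertices in this order, K has dimension 2 with simplices:

  0-simplices (5): [0], [1], [2], [3], [4]
  1-simplices (10): [0,1], [0,2], [0,3], [0,4], [1,2], [1,3], [1,4], [2,3], [2,4], [3,4]
  2-simplices (5): [0,1,2], [0,2,4], [0,3,4], [1,2,3], [1,3,4]

giving chain groups C_0 ≅ Z^5, C_1 ≅ Z^10, C_2 ≅ Z^5.

Boundary ∂_1: C_1 → C_0 is given by ∂[p,q] = [q] − [p]. For instance
  ∂[0,2] = [2] − [0].
The resulting 5×10 matrix has rank 4, and its Smith normal form has invariant factors (1,1,1,1).

∂_2: C_2 → C_1 maps a triangle to the signed sum of its edges. For instance
  ∂[0,1,2] = [1,2] − [0,2] + [0,1],
  ∂[0,2,4] = [2,4] − [0,4] + [0,2].
The resulting 10×5 matrix has rank 5, and its Smith normal form has invariant factors (1,1,1,1,1).

Now H_k = ker ∂_k / im ∂_{k+1}, so:

  H_0: rank C_0 − rank ∂_1 = 5 − 4 = 1, and the invariant factors of ∂_1 are all 1, so H_0 ≅ Z.
  H_1: rank ker ∂_1 − rank ∂_2 = (10 − 4) − 5 = 1, and the invariant factors of ∂_2 are all 1, so H_1 ≅ Z.
  H_2: rank ker ∂_2 − rank ∂_3 = (5 − 5) − 0 = 0, and there is no ∂_3, so H_2 ≅ 0.

As a check, the Euler characteristic is 5 − 10 + 5 = 0, which agrees with 1 − 1 + 0 = 0.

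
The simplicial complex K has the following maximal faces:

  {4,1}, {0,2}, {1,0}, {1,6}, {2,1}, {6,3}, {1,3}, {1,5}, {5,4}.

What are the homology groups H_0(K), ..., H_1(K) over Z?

Fix the vertex order 0 < 1 < 2 < 3 < 4 < 5 < 6 and write every simplex with vertices in increasing order. Then dim K = 1 and the simplices of K are:

  0-simplices (7): [0], [1], [2], [3], [4], [5], [6]
  1-simplices (9): [0,1], [0,2], [1,2], [1,3], [1,4], [1,5], [1,6], [3,6], [4,5]

so the chain groups are C_0 ≅ Z^7, C_1 ≅ Z^9.

Boundary ∂_1: C_1 → C_0 maps an edge to its endpoints' difference, ∂[p,q] = q − p.
The 7×9 boundary matrix has rank 6 and Smith normal form diag(1,1,1,1,1,1).

From H_k ≅ ker(∂_k) / im(∂_{k+1}) we obtain:

  H_0: rank C_0 − rank ∂_1 = 7 − 6 = 1, and the invariant factors of ∂_1 are all 1, so H_0 ≅ Z.
  H_1: rank ker ∂_1 − rank ∂_2 = (9 − 6) − 0 = 3, and there is no ∂_2, so H_1 ≅ Z^3.

(K is a triangulation of a wedge of 3 circles.)

H_0 = Z,  H_1 = Z^3.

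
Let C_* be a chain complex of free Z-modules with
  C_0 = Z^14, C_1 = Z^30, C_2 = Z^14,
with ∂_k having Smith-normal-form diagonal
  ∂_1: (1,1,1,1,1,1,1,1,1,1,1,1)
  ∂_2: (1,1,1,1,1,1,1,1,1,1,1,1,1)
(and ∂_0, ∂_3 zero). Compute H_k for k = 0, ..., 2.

H_0: b_0 = 14 − 0 − 12 = 2; torsion from ∂_1 factors > 1: none. So H_0 = Z^2.
H_1: b_1 = 30 − 12 − 13 = 5; torsion from ∂_2 factors > 1: none. So H_1 = Z^5.
H_2: b_2 = 14 − 13 − 0 = 1; torsion from ∂_3 factors > 1: none. So H_2 = Z.

H_0 = Z^2,  H_1 = Z^5,  H_2 = Z.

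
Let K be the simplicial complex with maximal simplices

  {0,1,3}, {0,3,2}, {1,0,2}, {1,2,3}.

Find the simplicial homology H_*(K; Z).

H_0 = Z,  H_1 = 0,  H_2 = Z.

We work with the vertex ordering 0 < 1 < 2 < 3. The simplices of K, each written with vertices in increasing order, are:

  0-simplices (4): [0], [1], [2], [3]
  1-simplices (6): [0,1], [0,2], [0,3], [1,2], [1,3], [2,3]
  2-simplices (4): [0,1,2], [0,1,3], [0,2,3], [1,2,3]

giving chain groups C_0 ≅ Z^4, C_1 ≅ Z^6, C_2 ≅ Z^4.

Boundary ∂_1: C_1 → C_0 maps an edge to its endpoints' difference, ∂[p,q] = q − p. For instance
  ∂[0,1] = [1] − [0].
This gives a 4×6 integer matrix of rank 3; reducing to Smith normal form yields diagonal entries (1,1,1).

Boundary ∂_2: C_2 → C_1 maps a triangle to the signed sum of its edges. For instance
  ∂[0,1,2] = [1,2] − [0,2] + [0,1],
  ∂[0,1,3] = [1,3] − [0,3] + [0,1].
The 6×4 boundary matrix has rank 3 and Smith normal form diag(1,1,1).

Computing H_k = (kernel of ∂_k) / (image of ∂_{k+1}):

  H_0: rank C_0 − rank ∂_1 = 4 − 3 = 1, and the invariant factors of ∂_1 are all 1, so H_0 = Z.
  H_1: rank ker ∂_1 − rank ∂_2 = (6 − 3) − 3 = 0, and the invariant factors of ∂_2 are all 1, so H_1 = 0.
  H_2: rank ker ∂_2 − rank ∂_3 = (4 − 3) − 0 = 1, and there is no ∂_3, so H_2 = Z.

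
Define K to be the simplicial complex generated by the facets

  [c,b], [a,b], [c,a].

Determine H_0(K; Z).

H_0 = Z.

Fix the vertex order a < b < c and write every simplex with vertices in increasing order. Then dim K = 1 and the simplices of K are:

  0-simplices (3): a, b, c
  1-simplices (3): ab, ac, bc

Hence C_0 ≅ Z^3, C_1 ≅ Z^3.

Boundary ∂_1: C_1 → C_0 maps an edge to its endpoints' difference, ∂[p,q] = q − p.
As a 3×3 matrix over Z this has rank 2, with invariant factors (1,1).

Computing H_k = (kernel of ∂_k) / (image of ∂_{k+1}):

  H_0: rank C_0 − rank ∂_1 = 3 − 2 = 1, and the invariant factors of ∂_1 are all 1, so H_0 = Z.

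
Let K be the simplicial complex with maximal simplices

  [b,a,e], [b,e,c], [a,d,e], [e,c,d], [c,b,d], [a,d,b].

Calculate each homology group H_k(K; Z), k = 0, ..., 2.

We work with the vertex ordering a < b < c < d < e. The simplices of K, each written with vertices in increasing order, are:

  0-simplices (5): a, b, c, d, e
  1-simplices (9): ab, ad, ae, bc, bd, be, cd, ce, de
  2-simplices (6): abd, abe, ade, bcd, bce, cde

Hence C_0 ≅ Z^5, C_1 ≅ Z^9, C_2 ≅ Z^6.

The boundary map ∂_1: C_1 → C_0 sends each edge [p,q] (with p < q) to q − p.
The 5×9 boundary matrix has rank 4 and Smith normal form diag(1,1,1,1).

The boundary map ∂_2: C_2 → C_1 maps a triangle to the signed sum of its edges. For instance
  ∂abe = be − ae + ab,
  ∂cde = de − ce + cd.
The 9×6 boundary matrix has rank 5 and Smith normal form diag(1,1,1,1,1).

Now H_k = ker ∂_k / im ∂_{k+1}, so:

  H_0: rank C_0 − rank ∂_1 = 5 − 4 = 1, and the invariant factors of ∂_1 are all 1, so H_0 ≅ Z.
  H_1: rank ker ∂_1 − rank ∂_2 = (9 − 4) − 5 = 0, and the invariant factors of ∂_2 are all 1, so H_1 ≅ 0.
  H_2: rank ker ∂_2 − rank ∂_3 = (6 − 5) − 0 = 1, and there is no ∂_3, so H_2 ≅ Z.

H_0 = Z,  H_1 = 0,  H_2 = Z.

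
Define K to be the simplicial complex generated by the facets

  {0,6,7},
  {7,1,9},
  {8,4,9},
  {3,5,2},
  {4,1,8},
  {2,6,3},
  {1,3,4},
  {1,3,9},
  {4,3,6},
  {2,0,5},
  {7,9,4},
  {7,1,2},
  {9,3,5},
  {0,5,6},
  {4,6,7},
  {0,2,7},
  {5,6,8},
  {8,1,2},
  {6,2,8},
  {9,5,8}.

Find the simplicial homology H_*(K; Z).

Take the total order 0 < 1 < 2 < 3 < 4 < 5 < 6 < 7 < 8 < 9 on the vertex set. Then K (dimension 2) consists of the simplices:

  0-simplices (10): [0], [1], [2], [3], [4], [5], [6], [7], [8], [9]
  1-simplices (30): (30 of them)
  2-simplices (20): (20 of them)

giving chain groups C_0 ≅ Z^10, C_1 ≅ Z^30, C_2 ≅ Z^20.

∂_1: C_1 → C_0 sends each edge [p,q] (with p < q) to q − p. For instance
  ∂[3,5] = [5] − [3].
This gives a 10×30 integer matrix of rank 9; reducing to Smith normal form yields diagonal entries (1,1,1,1,1,1,1,1,1).

Boundary ∂_2: C_2 → C_1 sends each 2-simplex [p,q,r] to [q,r] − [p,r] + [p,q]. For instance
  ∂[1,2,7] = [2,7] − [1,7] + [1,2],
  ∂[2,3,6] = [3,6] − [2,6] + [2,3].
As a 30×20 matrix over Z this has rank 20, with invariant factors (1,1,1,1,1,1,1,1,1,1,1,1,1,1,1,1,1,1,1,2).

Computing H_k = (kernel of ∂_k) / (image of ∂_{k+1}):

  H_0: rank C_0 − rank ∂_1 = 10 − 9 = 1, and the invariant factors of ∂_1 are all 1, so H_0 = Z.
  H_1: rank ker ∂_1 − rank ∂_2 = (30 − 9) − 20 = 1, and ∂_2 has invariant factor 2 > 1, so H_1 = Z ⊕ Z/2.
  H_2: rank ker ∂_2 − rank ∂_3 = (20 − 20) − 0 = 0, and there is no ∂_3, so H_2 = 0.

As a check, the Euler characteristic is 10 − 30 + 20 = 0, which agrees with 1 − 1 + 0 = 0.

H_0 = Z,  H_1 = Z ⊕ Z/2,  H_2 = 0.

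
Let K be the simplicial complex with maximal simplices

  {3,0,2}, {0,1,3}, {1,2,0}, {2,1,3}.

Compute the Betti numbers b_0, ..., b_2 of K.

b_0 = 1, b_1 = 0, b_2 = 1.

K has 4 vertices, 6 edges, 4 triangles.
rank ∂_0 = 0, rank ∂_1 = 3 ⇒ b_0 = 4 − 0 − 3 = 1; all invariant factors of ∂_1 are 1 so no torsion. So H_0 ≅ Z.
rank ∂_1 = 3, rank ∂_2 = 3 ⇒ b_1 = 6 − 3 − 3 = 0; all invariant factors of ∂_2 are 1 so no torsion. So H_1 ≅ 0.
rank ∂_2 = 3, rank ∂_3 = 0 ⇒ b_2 = 4 − 3 − 0 = 1. So H_2 ≅ Z.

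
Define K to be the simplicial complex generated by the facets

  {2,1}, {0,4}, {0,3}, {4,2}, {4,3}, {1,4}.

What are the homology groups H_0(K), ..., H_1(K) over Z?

K has 5 vertices, 6 edges.
rank ∂_0 = 0, rank ∂_1 = 4 ⇒ b_0 = 5 − 0 − 4 = 1; all invariant factors of ∂_1 are 1 so no torsion. So H_0 ≅ Z.
rank ∂_1 = 4, rank ∂_2 = 0 ⇒ b_1 = 6 − 4 − 0 = 2. So H_1 ≅ Z^2.

H_0 = Z,  H_1 = Z^2.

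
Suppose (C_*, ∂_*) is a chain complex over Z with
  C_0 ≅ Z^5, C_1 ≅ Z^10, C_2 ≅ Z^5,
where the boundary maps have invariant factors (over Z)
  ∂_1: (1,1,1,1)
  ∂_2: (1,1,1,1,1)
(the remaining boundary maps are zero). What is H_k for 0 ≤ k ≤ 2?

H_0: b_0 = 5 − 0 − 4 = 1; torsion from ∂_1 factors > 1: none. So H_0 = Z.
H_1: b_1 = 10 − 4 − 5 = 1; torsion from ∂_2 factors > 1: none. So H_1 = Z.
H_2: b_2 = 5 − 5 − 0 = 0; torsion from ∂_3 factors > 1: none. So H_2 = 0.

H_0 = Z,  H_1 = Z,  H_2 = 0.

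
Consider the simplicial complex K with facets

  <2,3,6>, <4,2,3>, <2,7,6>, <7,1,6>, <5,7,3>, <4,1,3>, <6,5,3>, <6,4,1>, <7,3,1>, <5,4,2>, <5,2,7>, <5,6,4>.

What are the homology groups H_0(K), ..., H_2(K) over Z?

Order the vertices as 1 < 2 < 3 < 4 < 5 < 6 < 7. Listing each simplex with vertices in this order, K has dimension 2 with simplices:

  0-simplices (7): [1], [2], [3], [4], [5], [6], [7]
  1-simplices (18): [1,3], [1,4], [1,6], [1,7], [2,3], [2,4], [2,5], [2,6], [2,7], [3,4], [3,5], [3,6], [3,7], [4,5], [4,6], [5,6], [5,7], [6,7]
  2-simplices (12): [1,3,4], [1,3,7], [1,4,6], [1,6,7], [2,3,4], [2,3,6], [2,4,5], [2,5,7], [2,6,7], [3,5,6], [3,5,7], [4,5,6]

so the chain groups are C_0 ≅ Z^7, C_1 ≅ Z^18, C_2 ≅ Z^12.

∂_1: C_1 → C_0 is given by ∂[p,q] = [q] − [p].
The resulting 7×18 matrix has rank 6, and its Smith normal form has invariant factors (1,1,1,1,1,1).

Boundary ∂_2: C_2 → C_1 sends each 2-simplex [p,q,r] to [q,r] − [p,r] + [p,q]. For instance
  ∂[2,3,4] = [3,4] − [2,4] + [2,3],
  ∂[1,6,7] = [6,7] − [1,7] + [1,6].
The 18×12 boundary matrix has rank 12 and Smith normal form diag(1,1,1,1,1,1,1,1,1,1,1,2).

From H_k ≅ ker(∂_k) / im(∂_{k+1}) we obtain:

  H_0: rank C_0 − rank ∂_1 = 7 − 6 = 1, and the invariant factors of ∂_1 are all 1, so H_0 = Z.
  H_1: rank ker ∂_1 − rank ∂_2 = (18 − 6) − 12 = 0, and ∂_2 has invariant factor 2 > 1, so H_1 = Z/2.
  H_2: rank ker ∂_2 − rank ∂_3 = (12 − 12) − 0 = 0, and there is no ∂_3, so H_2 = 0.

As a check, the Euler characteristic is 7 − 18 + 12 = 1, which agrees with 1 − 0 + 0 = 1.

H_0 ≅ Z,  H_1 ≅ Z/2,  H_2 = 0.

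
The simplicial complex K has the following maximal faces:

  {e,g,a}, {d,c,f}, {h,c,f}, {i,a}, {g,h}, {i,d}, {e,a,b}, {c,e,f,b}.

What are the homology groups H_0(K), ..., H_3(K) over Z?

Take the total order a < b < c < d < e < f < g < h < i on the vertex set. Then K (dimension 3) consists of the simplices:

  0-simplices (9): a, b, c, d, e, f, g, h, i
  1-simplices (17): ab, ae, ag, ai, bc, be, bf, cd, ce, cf, ch, df, di, ef, eg, fh, gh
  2-simplices (8): abe, aeg, bce, bcf, bef, cdf, cef, cfh
  3-simplices (1): bcef

so the chain groups are C_0 ≅ Z^9, C_1 ≅ Z^17, C_2 ≅ Z^8, C_3 ≅ Z^1.

The boundary map ∂_1: C_1 → C_0 is given by ∂[p,q] = [q] − [p]. For instance
  ∂ae = e − a.
The 9×17 boundary matrix has rank 8 and Smith normal form diag(1,1,1,1,1,1,1,1).

Boundary ∂_2: C_2 → C_1 sends each 2-simplex [p,q,r] to [q,r] − [p,r] + [p,q]. For instance
  ∂abe = be − ae + ab,
  ∂bce = ce − be + bc.
This gives a 17×8 integer matrix of rank 7; reducing to Smith normal form yields diagonal entries (1,1,1,1,1,1,1).

Boundary ∂_3: C_3 → C_2 sends each 3-simplex σ to the alternating sum Σ_i (−1)^i (σ with its i-th vertex removed). For instance
  ∂bcef = cef − bef + bcf − bce.
The resulting 8×1 matrix has rank 1, and its Smith normal form has invariant factors (1).

Reading off H_k = ker ∂_k / im ∂_{k+1}:

  H_0: rank C_0 − rank ∂_1 = 9 − 8 = 1, and the invariant factors of ∂_1 are all 1, so H_0 ≅ Z.
  H_1: rank ker ∂_1 − rank ∂_2 = (17 − 8) − 7 = 2, and the invariant factors of ∂_2 are all 1, so H_1 ≅ Z^2.
  H_2: rank ker ∂_2 − rank ∂_3 = (8 − 7) − 1 = 0, and the invariant factors of ∂_3 are all 1, so H_2 ≅ 0.
  H_3: rank ker ∂_3 − rank ∂_4 = (1 − 1) − 0 = 0, and there is no ∂_4, so H_3 ≅ 0.

H_0 ≅ Z,  H_1 ≅ Z^2,  H_2 = 0,  H_3 = 0.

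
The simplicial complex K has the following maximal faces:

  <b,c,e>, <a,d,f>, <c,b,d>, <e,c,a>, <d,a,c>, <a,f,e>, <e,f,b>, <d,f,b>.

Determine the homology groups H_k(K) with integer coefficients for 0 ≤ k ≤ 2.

Take the total order a < b < c < d < e < f on the vertex set. Then K (dimension 2) consists of the simplices:

  0-simplices (6): a, b, c, d, e, f
  1-simplices (12): ac, ad, ae, af, bc, bd, be, bf, cd, ce, df, ef
  2-simplices (8): acd, ace, adf, aef, bcd, bce, bdf, bef

so the chain groups are C_0 ≅ Z^6, C_1 ≅ Z^12, C_2 ≅ Z^8.

∂_1: C_1 → C_0 maps an edge to its endpoints' difference, ∂[p,q] = q − p. For instance
  ∂cd = d − c.
As a 6×12 matrix over Z this has rank 5, with invariant factors (1,1,1,1,1).

Boundary ∂_2: C_2 → C_1 maps a triangle to the signed sum of its edges. For instance
  ∂bce = ce − be + bc,
  ∂adf = df − af + ad.
This gives a 12×8 integer matrix of rank 7; reducing to Smith normal form yields diagonal entries (1,1,1,1,1,1,1).

Now H_k = ker ∂_k / im ∂_{k+1}, so:

  H_0: rank C_0 − rank ∂_1 = 6 − 5 = 1, and the invariant factors of ∂_1 are all 1, so H_0 ≅ Z.
  H_1: rank ker ∂_1 − rank ∂_2 = (12 − 5) − 7 = 0, and the invariant factors of ∂_2 are all 1, so H_1 ≅ 0.
  H_2: rank ker ∂_2 − rank ∂_3 = (8 − 7) − 0 = 1, and there is no ∂_3, so H_2 ≅ Z.

H_0 = Z,  H_1 = 0,  H_2 = Z.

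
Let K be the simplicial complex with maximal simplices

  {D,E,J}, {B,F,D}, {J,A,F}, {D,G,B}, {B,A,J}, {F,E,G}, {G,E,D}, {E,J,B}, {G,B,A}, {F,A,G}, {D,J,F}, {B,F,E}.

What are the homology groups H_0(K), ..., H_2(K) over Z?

Take the total order A < B < D < E < F < G < J on the vertex set. Then K (dimension 2) consists of the simplices:

  0-simplices (7): A, B, D, E, F, G, J
  1-simplices (18): AB, AF, AG, AJ, BD, BE, BF, BG, BJ, DE, DF, DG, DJ, EF, EG, EJ, FG, FJ
  2-simplices (12): ABG, ABJ, AFG, AFJ, BDF, BDG, BEF, BEJ, DEG, DEJ, DFJ, EFG

giving chain groups C_0 ≅ Z^7, C_1 ≅ Z^18, C_2 ≅ Z^12.

The boundary map ∂_1: C_1 → C_0 is given by ∂[p,q] = [q] − [p].
The resulting 7×18 matrix has rank 6, and its Smith normal form has invariant factors (1,1,1,1,1,1).

∂_2: C_2 → C_1 maps a triangle to the signed sum of its edges. For instance
  ∂BEJ = EJ − BJ + BE,
  ∂DFJ = FJ − DJ + DF.
As a 18×12 matrix over Z this has rank 12, with invariant factors (1,1,1,1,1,1,1,1,1,1,1,2).

Computing H_k = (kernel of ∂_k) / (image of ∂_{k+1}):

  H_0: rank C_0 − rank ∂_1 = 7 − 6 = 1, and the invariant factors of ∂_1 are all 1, so H_0 = Z.
  H_1: rank ker ∂_1 − rank ∂_2 = (18 − 6) − 12 = 0, and ∂_2 has invariant factor 2 > 1, so H_1 = Z/2Z.
  H_2: rank ker ∂_2 − rank ∂_3 = (12 − 12) − 0 = 0, and there is no ∂_3, so H_2 = 0.

As a check, the Euler characteristic is 7 − 18 + 12 = 1, which agrees with 1 − 0 + 0 = 1.

H_0 = Z,  H_1 = Z/2Z,  H_2 = 0.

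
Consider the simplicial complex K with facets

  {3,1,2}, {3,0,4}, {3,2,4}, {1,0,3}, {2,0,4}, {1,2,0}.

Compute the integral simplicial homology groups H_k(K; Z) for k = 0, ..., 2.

Take the total order 0 < 1 < 2 < 3 < 4 on the vertex set. Then K (dimension 2) consists of the simplices:

  0-simplices (5): [0], [1], [2], [3], [4]
  1-simplices (9): [0,1], [0,2], [0,3], [0,4], [1,2], [1,3], [2,3], [2,4], [3,4]
  2-simplices (6): [0,1,2], [0,1,3], [0,2,4], [0,3,4], [1,2,3], [2,3,4]

so the chain groups are C_0 ≅ Z^5, C_1 ≅ Z^9, C_2 ≅ Z^6.

The boundary map ∂_1: C_1 → C_0 is given by ∂[p,q] = [q] − [p]. For instance
  ∂[0,2] = [2] − [0].
The 5×9 boundary matrix has rank 4 and Smith normal form diag(1,1,1,1).

The boundary map ∂_2: C_2 → C_1 maps a triangle to the signed sum of its edges. For instance
  ∂[2,3,4] = [3,4] − [2,4] + [2,3],
  ∂[0,3,4] = [3,4] − [0,4] + [0,3].
As a 9×6 matrix over Z this has rank 5, with invariant factors (1,1,1,1,1).

From H_k ≅ ker(∂_k) / im(∂_{k+1}) we obtain:

  H_0: rank C_0 − rank ∂_1 = 5 − 4 = 1, and the invariant factors of ∂_1 are all 1, so H_0 = Z.
  H_1: rank ker ∂_1 − rank ∂_2 = (9 − 4) − 5 = 0, and the invariant factors of ∂_2 are all 1, so H_1 = 0.
  H_2: rank ker ∂_2 − rank ∂_3 = (6 − 5) − 0 = 1, and there is no ∂_3, so H_2 = Z.

As a check, the Euler characteristic is 5 − 9 + 6 = 2, which agrees with 1 − 0 + 1 = 2.

H_0 ≅ Z,  H_1 = 0,  H_2 ≅ Z.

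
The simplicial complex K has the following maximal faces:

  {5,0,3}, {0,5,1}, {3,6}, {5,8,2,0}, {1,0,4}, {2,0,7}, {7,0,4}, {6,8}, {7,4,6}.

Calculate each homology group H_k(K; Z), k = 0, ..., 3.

Fix the vertex order 0 < 1 < 2 < 3 < 4 < 5 < 6 < 7 < 8 and write every simplex with vertices in increasing order. Then dim K = 3 and the simplices of K are:

  0-simplices (9): [0], [1], [2], [3], [4], [5], [6], [7], [8]
  1-simplices (19): [0,1], [0,2], [0,3], [0,4], [0,5], [0,7], [0,8], [1,4], [1,5], [2,5], [2,7], [2,8], [3,5], [3,6], [4,6], [4,7], [5,8], [6,7], [6,8]
  2-simplices (10): [0,1,4], [0,1,5], [0,2,5], [0,2,7], [0,2,8], [0,3,5], [0,4,7], [0,5,8], [2,5,8], [4,6,7]
  3-simplices (1): [0,2,5,8]

so the chain groups are C_0 ≅ Z^9, C_1 ≅ Z^19, C_2 ≅ Z^10, C_3 ≅ Z^1.

Boundary ∂_1: C_1 → C_0 maps an edge to its endpoints' difference, ∂[p,q] = q − p. For instance
  ∂[2,5] = [5] − [2].
The resulting 9×19 matrix has rank 8, and its Smith normal form has invariant factors (1,1,1,1,1,1,1,1).

The boundary map ∂_2: C_2 → C_1 sends each 2-simplex [p,q,r] to [q,r] − [p,r] + [p,q]. For instance
  ∂[0,3,5] = [3,5] − [0,5] + [0,3],
  ∂[2,5,8] = [5,8] − [2,8] + [2,5].
As a 19×10 matrix over Z this has rank 9, with invariant factors (1,1,1,1,1,1,1,1,1).

The boundary map ∂_3: C_3 → C_2 sends each 3-simplex σ to the alternating sum Σ_i (−1)^i (σ with its i-th vertex removed). For instance
  ∂[0,2,5,8] = [2,5,8] − [0,5,8] + [0,2,8] − [0,2,5].
The 10×1 boundary matrix has rank 1 and Smith normal form diag(1).

Computing H_k = (kernel of ∂_k) / (image of ∂_{k+1}):

  H_0: rank C_0 − rank ∂_1 = 9 − 8 = 1, and the invariant factors of ∂_1 are all 1, so H_0 = Z.
  H_1: rank ker ∂_1 − rank ∂_2 = (19 − 8) − 9 = 2, and the invariant factors of ∂_2 are all 1, so H_1 = Z^2.
  H_2: rank ker ∂_2 − rank ∂_3 = (10 − 9) − 1 = 0, and the invariant factors of ∂_3 are all 1, so H_2 = 0.
  H_3: rank ker ∂_3 − rank ∂_4 = (1 − 1) − 0 = 0, and there is no ∂_4, so H_3 = 0.

H_0 = Z,  H_1 = Z^2,  H_2 = 0,  H_3 = 0.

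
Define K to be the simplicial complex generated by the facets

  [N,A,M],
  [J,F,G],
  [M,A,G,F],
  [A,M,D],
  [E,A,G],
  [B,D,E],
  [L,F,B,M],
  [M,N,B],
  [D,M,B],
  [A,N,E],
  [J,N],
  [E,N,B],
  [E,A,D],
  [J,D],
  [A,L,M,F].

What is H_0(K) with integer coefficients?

Order the vertices as A < B < D < E < F < G < J < L < M < N. Listing each simplex with vertices in this order, K has dimension 3 with simplices:

  0-simplices (10): A, B, D, E, F, G, J, L, M, N
  1-simplices (27): AD, AE, AF, AG, AL, AM, AN, BD, BE, BF, BL, BM, BN, DE, DJ, DM, EG, EN, FG, FJ, FL, FM, GJ, GM, JN, LM, MN
  2-simplices (20): ADE, ADM, AEG, AEN, AFG, AFL, AFM, AGM, ALM, AMN, BDE, BDM, BEN, BFL, BFM, BLM, BMN, FGJ, FGM, FLM
  3-simplices (3): AFGM, AFLM, BFLM

giving chain groups C_0 ≅ Z^10, C_1 ≅ Z^27, C_2 ≅ Z^20, C_3 ≅ Z^3.

Boundary ∂_1: C_1 → C_0 sends each edge [p,q] (with p < q) to q − p. For instance
  ∂BN = N − B.
The resulting 10×27 matrix has rank 9, and its Smith normal form has invariant factors (1,1,1,1,1,1,1,1,1).

The boundary map ∂_2: C_2 → C_1 maps a triangle to the signed sum of its edges. For instance
  ∂ADE = DE − AE + AD,
  ∂BDM = DM − BM + BD.
The 27×20 boundary matrix has rank 16 and Smith normal form diag(1,1,1,1,1,1,1,1,1,1,1,1,1,1,1,1).

Boundary ∂_3: C_3 → C_2 sends each 3-simplex σ to the alternating sum Σ_i (−1)^i (σ with its i-th vertex removed). For instance
  ∂AFGM = FGM − AGM + AFM − AFG,
  ∂BFLM = FLM − BLM + BFM − BFL.
This gives a 20×3 integer matrix of rank 3; reducing to Smith normal form yields diagonal entries (1,1,1).

Reading off H_k = ker ∂_k / im ∂_{k+1}:

  H_0: rank C_0 − rank ∂_1 = 10 − 9 = 1, and the invariant factors of ∂_1 are all 1, so H_0 = Z.

H_0 = Z.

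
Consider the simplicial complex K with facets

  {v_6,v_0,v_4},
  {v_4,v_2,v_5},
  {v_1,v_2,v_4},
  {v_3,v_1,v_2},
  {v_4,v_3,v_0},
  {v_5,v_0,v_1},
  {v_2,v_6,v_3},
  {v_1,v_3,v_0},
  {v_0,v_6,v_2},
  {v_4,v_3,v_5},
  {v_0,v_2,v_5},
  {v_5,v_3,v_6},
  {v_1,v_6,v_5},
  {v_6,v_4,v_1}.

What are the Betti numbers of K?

We work with the vertex ordering v_0 < v_1 < v_2 < v_3 < v_4 < v_5 < v_6. The simplices of K, each written with vertices in increasing order, are:

  0-simplices (7): [v_0], [v_1], [v_2], [v_3], [v_4], [v_5], [v_6]
  1-simplices (21): (21 of them)
  2-simplices (14): (14 of them)

so the chain groups are C_0 ≅ Z^7, C_1 ≅ Z^21, C_2 ≅ Z^14.

The boundary map ∂_1: C_1 → C_0 maps an edge to its endpoints' difference, ∂[p,q] = q − p. For instance
  ∂[v_2,v_5] = [v_5] − [v_2].
The resulting 7×21 matrix has rank 6, and its Smith normal form has invariant factors (1,1,1,1,1,1).

The boundary map ∂_2: C_2 → C_1 acts by ∂[p,q,r] = [q,r] − [p,r] + [p,q]. For instance
  ∂[v_3,v_4,v_5] = [v_4,v_5] − [v_3,v_5] + [v_3,v_4],
  ∂[v_0,v_3,v_4] = [v_3,v_4] − [v_0,v_4] + [v_0,v_3].
This gives a 21×14 integer matrix of rank 13; reducing to Smith normal form yields diagonal entries (1,1,1,1,1,1,1,1,1,1,1,1,1).

Computing H_k = (kernel of ∂_k) / (image of ∂_{k+1}):

  H_0: rank C_0 − rank ∂_1 = 7 − 6 = 1, and the invariant factors of ∂_1 are all 1, so H_0 = Z.
  H_1: rank ker ∂_1 − rank ∂_2 = (21 − 6) − 13 = 2, and the invariant factors of ∂_2 are all 1, so H_1 = Z^2.
  H_2: rank ker ∂_2 − rank ∂_3 = (14 − 13) − 0 = 1, and there is no ∂_3, so H_2 = Z.

(K is a triangulation of the torus T^2.)

Hence the Betti numbers are b_0 = 1, b_1 = 2, b_2 = 1.

b_0 = 1, b_1 = 2, b_2 = 1.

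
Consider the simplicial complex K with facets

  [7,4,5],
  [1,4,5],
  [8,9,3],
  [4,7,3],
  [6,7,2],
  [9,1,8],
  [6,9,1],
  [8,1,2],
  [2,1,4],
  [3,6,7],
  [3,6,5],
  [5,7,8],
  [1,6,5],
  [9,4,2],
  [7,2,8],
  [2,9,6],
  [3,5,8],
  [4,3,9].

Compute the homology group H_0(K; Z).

H_0 ≅ Z.

Fix the vertex order 1 < 2 < 3 < 4 < 5 < 6 < 7 < 8 < 9 and write every simplex with vertices in increasing order. Then dim K = 2 and the simplices of K are:

  0-simplices (9): [1], [2], [3], [4], [5], [6], [7], [8], [9]
  1-simplices (27): (27 of them)
  2-simplices (18): [1,2,4], [1,2,8], [1,4,5], [1,5,6], [1,6,9], [1,8,9], [2,4,9], [2,6,7], [2,6,9], [2,7,8], [3,4,7], [3,4,9], [3,5,6], [3,5,8], [3,6,7], [3,8,9], [4,5,7], [5,7,8]

giving chain groups C_0 ≅ Z^9, C_1 ≅ Z^27, C_2 ≅ Z^18.

∂_1: C_1 → C_0 maps an edge to its endpoints' difference, ∂[p,q] = q − p.
The 9×27 boundary matrix has rank 8 and Smith normal form diag(1,1,1,1,1,1,1,1).

∂_2: C_2 → C_1 maps a triangle to the signed sum of its edges. For instance
  ∂[2,7,8] = [7,8] − [2,8] + [2,7],
  ∂[2,4,9] = [4,9] − [2,9] + [2,4].
The 27×18 boundary matrix has rank 18 and Smith normal form diag(1,1,1,1,1,1,1,1,1,1,1,1,1,1,1,1,1,2).

Computing H_k = (kernel of ∂_k) / (image of ∂_{k+1}):

  H_0: rank C_0 − rank ∂_1 = 9 − 8 = 1, and the invariant factors of ∂_1 are all 1, so H_0 ≅ Z.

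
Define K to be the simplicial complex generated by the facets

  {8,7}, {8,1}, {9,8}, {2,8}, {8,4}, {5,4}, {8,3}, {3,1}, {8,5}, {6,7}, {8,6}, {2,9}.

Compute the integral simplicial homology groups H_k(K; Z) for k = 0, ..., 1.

H_0 ≅ Z,  H_1 ≅ Z^4.

We work with the vertex ordering 1 < 2 < 3 < 4 < 5 < 6 < 7 < 8 < 9. The simplices of K, each written with vertices in increasing order, are:

  0-simplices (9): [1], [2], [3], [4], [5], [6], [7], [8], [9]
  1-simplices (12): [1,3], [1,8], [2,8], [2,9], [3,8], [4,5], [4,8], [5,8], [6,7], [6,8], [7,8], [8,9]

giving chain groups C_0 ≅ Z^9, C_1 ≅ Z^12.

∂_1: C_1 → C_0 sends each edge [p,q] (with p < q) to q − p. For instance
  ∂[6,8] = [8] − [6].
The 9×12 boundary matrix has rank 8 and Smith normal form diag(1,1,1,1,1,1,1,1).

From H_k ≅ ker(∂_k) / im(∂_{k+1}) we obtain:

  H_0: rank C_0 − rank ∂_1 = 9 − 8 = 1, and the invariant factors of ∂_1 are all 1, so H_0 = Z.
  H_1: rank ker ∂_1 − rank ∂_2 = (12 − 8) − 0 = 4, and there is no ∂_2, so H_1 = Z^4.

(K is a triangulation of a wedge of 4 circles.)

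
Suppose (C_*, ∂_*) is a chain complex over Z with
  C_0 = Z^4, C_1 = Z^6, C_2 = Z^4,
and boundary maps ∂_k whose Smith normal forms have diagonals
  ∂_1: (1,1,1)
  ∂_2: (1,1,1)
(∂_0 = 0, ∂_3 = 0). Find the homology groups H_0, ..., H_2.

H_0: b_0 = 4 − 0 − 3 = 1; torsion from ∂_1 factors > 1: none. So H_0 ≅ Z.
H_1: b_1 = 6 − 3 − 3 = 0; torsion from ∂_2 factors > 1: none. So H_1 ≅ 0.
H_2: b_2 = 4 − 3 − 0 = 1; torsion from ∂_3 factors > 1: none. So H_2 ≅ Z.

H_0 ≅ Z,  H_1 = 0,  H_2 ≅ Z.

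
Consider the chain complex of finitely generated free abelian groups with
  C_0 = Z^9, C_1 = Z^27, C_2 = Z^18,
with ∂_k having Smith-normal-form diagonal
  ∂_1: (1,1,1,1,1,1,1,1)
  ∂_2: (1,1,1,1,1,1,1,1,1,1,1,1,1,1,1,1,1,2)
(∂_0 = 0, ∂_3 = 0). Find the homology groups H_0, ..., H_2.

H_0 = Z,  H_1 = Z ⊕ Z_2,  H_2 = 0.

H_0: b_0 = 9 − 0 − 8 = 1; torsion from ∂_1 factors > 1: none. So H_0 = Z.
H_1: b_1 = 27 − 8 − 18 = 1; torsion from ∂_2 factors > 1: [2]. So H_1 = Z ⊕ Z_2.
H_2: b_2 = 18 − 18 − 0 = 0; torsion from ∂_3 factors > 1: none. So H_2 = 0.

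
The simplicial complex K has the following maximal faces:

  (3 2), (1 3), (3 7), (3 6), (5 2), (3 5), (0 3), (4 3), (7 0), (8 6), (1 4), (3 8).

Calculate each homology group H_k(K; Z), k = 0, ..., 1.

We work with the vertex ordering 0 < 1 < 2 < 3 < 4 < 5 < 6 < 7 < 8. The simplices of K, each written with vertices in increasing order, are:

  0-simplices (9): [0], [1], [2], [3], [4], [5], [6], [7], [8]
  1-simplices (12): [0,3], [0,7], [1,3], [1,4], [2,3], [2,5], [3,4], [3,5], [3,6], [3,7], [3,8], [6,8]

so the chain groups are C_0 ≅ Z^9, C_1 ≅ Z^12.

The boundary map ∂_1: C_1 → C_0 is given by ∂[p,q] = [q] − [p]. For instance
  ∂[3,7] = [7] − [3].
This gives a 9×12 integer matrix of rank 8; reducing to Smith normal form yields diagonal entries (1,1,1,1,1,1,1,1).

Reading off H_k = ker ∂_k / im ∂_{k+1}:

  H_0: rank C_0 − rank ∂_1 = 9 − 8 = 1, and the invariant factors of ∂_1 are all 1, so H_0 = Z.
  H_1: rank ker ∂_1 − rank ∂_2 = (12 − 8) − 0 = 4, and there is no ∂_2, so H_1 = Z^4.

H_0 ≅ Z,  H_1 ≅ Z^4.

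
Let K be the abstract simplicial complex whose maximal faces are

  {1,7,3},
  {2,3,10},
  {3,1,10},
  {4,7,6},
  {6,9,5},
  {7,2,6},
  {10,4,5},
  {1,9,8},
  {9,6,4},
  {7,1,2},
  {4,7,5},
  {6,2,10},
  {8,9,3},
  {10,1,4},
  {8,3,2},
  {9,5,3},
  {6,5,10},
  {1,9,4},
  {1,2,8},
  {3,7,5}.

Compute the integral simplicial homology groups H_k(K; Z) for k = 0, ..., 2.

H_0 = Z,  H_1 = Z ⊕ Z/2,  H_2 = 0.

We work with the vertex ordering 1 < 2 < 3 < 4 < 5 < 6 < 7 < 8 < 9 < 10. The simplices of K, each written with vertices in increasing order, are:

  0-simplices (10): [1], [2], [3], [4], [5], [6], [7], [8], [9], [10]
  1-simplices (30): (30 of them)
  2-simplices (20): (20 of them)

so the chain groups are C_0 ≅ Z^10, C_1 ≅ Z^30, C_2 ≅ Z^20.

The boundary map ∂_1: C_1 → C_0 sends each edge [p,q] (with p < q) to q − p. For instance
  ∂[1,7] = [7] − [1].
As a 10×30 matrix over Z this has rank 9, with invariant factors (1,1,1,1,1,1,1,1,1).

∂_2: C_2 → C_1 sends each 2-simplex [p,q,r] to [q,r] − [p,r] + [p,q]. For instance
  ∂[5,6,10] = [6,10] − [5,10] + [5,6],
  ∂[3,5,9] = [5,9] − [3,9] + [3,5].
The resulting 30×20 matrix has rank 20, and its Smith normal form has invariant factors (1,1,1,1,1,1,1,1,1,1,1,1,1,1,1,1,1,1,1,2).

Now H_k = ker ∂_k / im ∂_{k+1}, so:

  H_0: rank C_0 − rank ∂_1 = 10 − 9 = 1, and the invariant factors of ∂_1 are all 1, so H_0 = Z.
  H_1: rank ker ∂_1 − rank ∂_2 = (30 − 9) − 20 = 1, and ∂_2 has invariant factor 2 > 1, so H_1 = Z ⊕ Z/2.
  H_2: rank ker ∂_2 − rank ∂_3 = (20 − 20) − 0 = 0, and there is no ∂_3, so H_2 = 0.

As a check, the Euler characteristic is 10 − 30 + 20 = 0, which agrees with 1 − 1 + 0 = 0.
(K is a triangulation of the Klein bottle.)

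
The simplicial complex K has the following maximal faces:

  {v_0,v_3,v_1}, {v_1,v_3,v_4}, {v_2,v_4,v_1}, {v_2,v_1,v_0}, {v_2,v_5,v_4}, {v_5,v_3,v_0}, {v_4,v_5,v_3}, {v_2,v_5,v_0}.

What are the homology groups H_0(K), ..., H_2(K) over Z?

H_0 = Z,  H_1 = 0,  H_2 = Z.

Fix the vertex order v_0 < v_1 < v_2 < v_3 < v_4 < v_5 and write every simplex with vertices in increasing order. Then dim K = 2 and the simplices of K are:

  0-simplices (6): [v_0], [v_1], [v_2], [v_3], [v_4], [v_5]
  1-simplices (12): [v_0,v_1], [v_0,v_2], [v_0,v_3], [v_0,v_5], [v_1,v_2], [v_1,v_3], [v_1,v_4], [v_2,v_4], [v_2,v_5], [v_3,v_4], [v_3,v_5], [v_4,v_5]
  2-simplices (8): [v_0,v_1,v_2], [v_0,v_1,v_3], [v_0,v_2,v_5], [v_0,v_3,v_5], [v_1,v_2,v_4], [v_1,v_3,v_4], [v_2,v_4,v_5], [v_3,v_4,v_5]

so the chain groups are C_0 ≅ Z^6, C_1 ≅ Z^12, C_2 ≅ Z^8.

The boundary map ∂_1: C_1 → C_0 is given by ∂[p,q] = [q] − [p]. For instance
  ∂[v_1,v_2] = [v_2] − [v_1].
The 6×12 boundary matrix has rank 5 and Smith normal form diag(1,1,1,1,1).

Boundary ∂_2: C_2 → C_1 sends each 2-simplex [p,q,r] to [q,r] − [p,r] + [p,q]. For instance
  ∂[v_2,v_4,v_5] = [v_4,v_5] − [v_2,v_5] + [v_2,v_4],
  ∂[v_0,v_3,v_5] = [v_3,v_5] − [v_0,v_5] + [v_0,v_3].
The 12×8 boundary matrix has rank 7 and Smith normal form diag(1,1,1,1,1,1,1).

Now H_k = ker ∂_k / im ∂_{k+1}, so:

  H_0: rank C_0 − rank ∂_1 = 6 − 5 = 1, and the invariant factors of ∂_1 are all 1, so H_0 = Z.
  H_1: rank ker ∂_1 − rank ∂_2 = (12 − 5) − 7 = 0, and the invariant factors of ∂_2 are all 1, so H_1 = 0.
  H_2: rank ker ∂_2 − rank ∂_3 = (8 − 7) − 0 = 1, and there is no ∂_3, so H_2 = Z.

As a check, the Euler characteristic is 6 − 12 + 8 = 2, which agrees with 1 − 0 + 1 = 2.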